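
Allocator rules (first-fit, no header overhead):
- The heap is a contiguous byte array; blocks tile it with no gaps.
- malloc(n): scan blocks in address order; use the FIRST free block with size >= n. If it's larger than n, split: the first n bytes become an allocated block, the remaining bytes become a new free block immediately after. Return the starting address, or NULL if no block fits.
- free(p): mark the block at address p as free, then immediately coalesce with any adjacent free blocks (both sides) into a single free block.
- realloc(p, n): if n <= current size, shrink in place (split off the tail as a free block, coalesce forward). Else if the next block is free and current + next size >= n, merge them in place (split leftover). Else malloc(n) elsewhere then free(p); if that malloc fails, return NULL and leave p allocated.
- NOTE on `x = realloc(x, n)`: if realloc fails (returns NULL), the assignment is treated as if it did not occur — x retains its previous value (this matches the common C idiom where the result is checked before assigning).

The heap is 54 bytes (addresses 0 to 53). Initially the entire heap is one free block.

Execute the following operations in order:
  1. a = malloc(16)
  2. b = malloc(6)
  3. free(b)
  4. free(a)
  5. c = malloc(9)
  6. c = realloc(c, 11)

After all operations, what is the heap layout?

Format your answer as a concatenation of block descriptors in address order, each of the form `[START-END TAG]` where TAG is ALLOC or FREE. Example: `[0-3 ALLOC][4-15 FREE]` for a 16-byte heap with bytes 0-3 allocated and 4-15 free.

Answer: [0-10 ALLOC][11-53 FREE]

Derivation:
Op 1: a = malloc(16) -> a = 0; heap: [0-15 ALLOC][16-53 FREE]
Op 2: b = malloc(6) -> b = 16; heap: [0-15 ALLOC][16-21 ALLOC][22-53 FREE]
Op 3: free(b) -> (freed b); heap: [0-15 ALLOC][16-53 FREE]
Op 4: free(a) -> (freed a); heap: [0-53 FREE]
Op 5: c = malloc(9) -> c = 0; heap: [0-8 ALLOC][9-53 FREE]
Op 6: c = realloc(c, 11) -> c = 0; heap: [0-10 ALLOC][11-53 FREE]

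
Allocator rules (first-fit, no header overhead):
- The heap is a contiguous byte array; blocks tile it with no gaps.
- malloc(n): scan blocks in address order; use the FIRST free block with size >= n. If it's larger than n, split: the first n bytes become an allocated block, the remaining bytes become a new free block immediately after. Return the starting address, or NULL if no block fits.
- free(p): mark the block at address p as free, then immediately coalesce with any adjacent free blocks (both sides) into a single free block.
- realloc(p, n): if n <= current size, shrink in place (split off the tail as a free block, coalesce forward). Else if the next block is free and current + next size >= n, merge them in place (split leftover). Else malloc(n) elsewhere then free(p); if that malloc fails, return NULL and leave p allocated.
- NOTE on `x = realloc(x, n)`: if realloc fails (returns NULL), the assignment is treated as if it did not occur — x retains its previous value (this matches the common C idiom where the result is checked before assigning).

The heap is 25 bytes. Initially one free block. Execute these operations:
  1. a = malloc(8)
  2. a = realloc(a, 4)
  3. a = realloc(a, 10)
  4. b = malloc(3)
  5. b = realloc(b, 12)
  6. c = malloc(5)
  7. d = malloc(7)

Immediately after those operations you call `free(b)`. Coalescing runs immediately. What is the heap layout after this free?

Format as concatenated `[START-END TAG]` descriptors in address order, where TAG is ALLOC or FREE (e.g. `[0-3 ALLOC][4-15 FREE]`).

Answer: [0-9 ALLOC][10-24 FREE]

Derivation:
Op 1: a = malloc(8) -> a = 0; heap: [0-7 ALLOC][8-24 FREE]
Op 2: a = realloc(a, 4) -> a = 0; heap: [0-3 ALLOC][4-24 FREE]
Op 3: a = realloc(a, 10) -> a = 0; heap: [0-9 ALLOC][10-24 FREE]
Op 4: b = malloc(3) -> b = 10; heap: [0-9 ALLOC][10-12 ALLOC][13-24 FREE]
Op 5: b = realloc(b, 12) -> b = 10; heap: [0-9 ALLOC][10-21 ALLOC][22-24 FREE]
Op 6: c = malloc(5) -> c = NULL; heap: [0-9 ALLOC][10-21 ALLOC][22-24 FREE]
Op 7: d = malloc(7) -> d = NULL; heap: [0-9 ALLOC][10-21 ALLOC][22-24 FREE]
free(b): b = 10 -> block [10-21 ALLOC]; mark free, coalesce with adjacent free neighbors -> [0-9 ALLOC][10-24 FREE]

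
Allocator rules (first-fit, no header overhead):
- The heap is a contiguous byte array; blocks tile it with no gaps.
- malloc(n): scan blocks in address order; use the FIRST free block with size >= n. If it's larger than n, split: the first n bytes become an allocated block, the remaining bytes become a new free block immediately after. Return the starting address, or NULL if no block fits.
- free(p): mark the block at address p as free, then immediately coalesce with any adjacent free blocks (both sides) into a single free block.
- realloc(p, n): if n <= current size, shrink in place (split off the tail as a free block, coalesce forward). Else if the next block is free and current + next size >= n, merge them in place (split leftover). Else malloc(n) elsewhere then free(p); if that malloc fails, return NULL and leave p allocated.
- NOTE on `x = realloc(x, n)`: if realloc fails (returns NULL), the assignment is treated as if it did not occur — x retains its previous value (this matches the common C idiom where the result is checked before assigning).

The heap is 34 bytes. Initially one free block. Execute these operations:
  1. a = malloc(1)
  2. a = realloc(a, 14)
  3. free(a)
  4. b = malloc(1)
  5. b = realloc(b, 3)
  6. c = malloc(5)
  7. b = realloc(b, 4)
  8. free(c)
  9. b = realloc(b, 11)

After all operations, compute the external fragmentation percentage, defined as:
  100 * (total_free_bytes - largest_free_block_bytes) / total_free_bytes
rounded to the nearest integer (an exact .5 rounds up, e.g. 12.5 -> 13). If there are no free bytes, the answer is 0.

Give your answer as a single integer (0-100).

Op 1: a = malloc(1) -> a = 0; heap: [0-0 ALLOC][1-33 FREE]
Op 2: a = realloc(a, 14) -> a = 0; heap: [0-13 ALLOC][14-33 FREE]
Op 3: free(a) -> (freed a); heap: [0-33 FREE]
Op 4: b = malloc(1) -> b = 0; heap: [0-0 ALLOC][1-33 FREE]
Op 5: b = realloc(b, 3) -> b = 0; heap: [0-2 ALLOC][3-33 FREE]
Op 6: c = malloc(5) -> c = 3; heap: [0-2 ALLOC][3-7 ALLOC][8-33 FREE]
Op 7: b = realloc(b, 4) -> b = 8; heap: [0-2 FREE][3-7 ALLOC][8-11 ALLOC][12-33 FREE]
Op 8: free(c) -> (freed c); heap: [0-7 FREE][8-11 ALLOC][12-33 FREE]
Op 9: b = realloc(b, 11) -> b = 8; heap: [0-7 FREE][8-18 ALLOC][19-33 FREE]
Free blocks: [8 15] total_free=23 largest=15 -> 100*(23-15)/23 = 800/23 ≈ 34.783 -> rounds to 35

Answer: 35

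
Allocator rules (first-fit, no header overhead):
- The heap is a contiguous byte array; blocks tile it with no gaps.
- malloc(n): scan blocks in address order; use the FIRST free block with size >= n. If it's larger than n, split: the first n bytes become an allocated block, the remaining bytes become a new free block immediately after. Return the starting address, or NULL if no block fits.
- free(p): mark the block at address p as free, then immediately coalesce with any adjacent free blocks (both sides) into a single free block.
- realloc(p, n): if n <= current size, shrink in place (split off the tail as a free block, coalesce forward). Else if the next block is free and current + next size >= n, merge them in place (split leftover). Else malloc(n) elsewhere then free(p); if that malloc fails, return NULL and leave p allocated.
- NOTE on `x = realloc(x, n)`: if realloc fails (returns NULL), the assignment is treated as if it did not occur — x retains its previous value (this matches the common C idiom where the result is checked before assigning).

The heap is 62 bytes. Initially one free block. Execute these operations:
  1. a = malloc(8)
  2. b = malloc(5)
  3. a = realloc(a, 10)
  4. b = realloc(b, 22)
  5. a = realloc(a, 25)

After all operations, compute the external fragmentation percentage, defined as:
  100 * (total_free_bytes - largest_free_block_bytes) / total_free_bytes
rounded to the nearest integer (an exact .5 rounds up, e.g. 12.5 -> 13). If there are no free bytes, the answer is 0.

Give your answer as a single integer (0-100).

Op 1: a = malloc(8) -> a = 0; heap: [0-7 ALLOC][8-61 FREE]
Op 2: b = malloc(5) -> b = 8; heap: [0-7 ALLOC][8-12 ALLOC][13-61 FREE]
Op 3: a = realloc(a, 10) -> a = 13; heap: [0-7 FREE][8-12 ALLOC][13-22 ALLOC][23-61 FREE]
Op 4: b = realloc(b, 22) -> b = 23; heap: [0-12 FREE][13-22 ALLOC][23-44 ALLOC][45-61 FREE]
Op 5: a = realloc(a, 25) -> NULL (a unchanged); heap: [0-12 FREE][13-22 ALLOC][23-44 ALLOC][45-61 FREE]
Free blocks: [13 17] total_free=30 largest=17 -> 100*(30-17)/30 = 1300/30 ≈ 43.333 -> rounds to 43

Answer: 43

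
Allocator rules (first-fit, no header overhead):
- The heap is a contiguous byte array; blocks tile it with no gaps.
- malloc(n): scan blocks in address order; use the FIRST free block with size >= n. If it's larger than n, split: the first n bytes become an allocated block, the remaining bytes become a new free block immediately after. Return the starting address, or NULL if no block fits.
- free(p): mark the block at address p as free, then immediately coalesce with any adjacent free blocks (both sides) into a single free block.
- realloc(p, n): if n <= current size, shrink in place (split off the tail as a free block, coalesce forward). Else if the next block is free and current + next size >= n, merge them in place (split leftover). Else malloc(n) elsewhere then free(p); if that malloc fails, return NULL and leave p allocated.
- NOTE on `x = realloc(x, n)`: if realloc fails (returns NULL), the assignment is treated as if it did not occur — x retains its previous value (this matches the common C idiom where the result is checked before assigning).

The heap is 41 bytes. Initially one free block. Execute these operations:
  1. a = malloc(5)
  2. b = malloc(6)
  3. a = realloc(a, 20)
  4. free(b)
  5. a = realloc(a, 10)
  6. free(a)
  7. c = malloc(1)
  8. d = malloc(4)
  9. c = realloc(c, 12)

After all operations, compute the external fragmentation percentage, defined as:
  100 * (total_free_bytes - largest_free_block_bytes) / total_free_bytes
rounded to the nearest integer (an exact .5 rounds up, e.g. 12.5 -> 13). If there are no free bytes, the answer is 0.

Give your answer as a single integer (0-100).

Answer: 4

Derivation:
Op 1: a = malloc(5) -> a = 0; heap: [0-4 ALLOC][5-40 FREE]
Op 2: b = malloc(6) -> b = 5; heap: [0-4 ALLOC][5-10 ALLOC][11-40 FREE]
Op 3: a = realloc(a, 20) -> a = 11; heap: [0-4 FREE][5-10 ALLOC][11-30 ALLOC][31-40 FREE]
Op 4: free(b) -> (freed b); heap: [0-10 FREE][11-30 ALLOC][31-40 FREE]
Op 5: a = realloc(a, 10) -> a = 11; heap: [0-10 FREE][11-20 ALLOC][21-40 FREE]
Op 6: free(a) -> (freed a); heap: [0-40 FREE]
Op 7: c = malloc(1) -> c = 0; heap: [0-0 ALLOC][1-40 FREE]
Op 8: d = malloc(4) -> d = 1; heap: [0-0 ALLOC][1-4 ALLOC][5-40 FREE]
Op 9: c = realloc(c, 12) -> c = 5; heap: [0-0 FREE][1-4 ALLOC][5-16 ALLOC][17-40 FREE]
Free blocks: [1 24] total_free=25 largest=24 -> 100*(25-24)/25 = 100/25 = 4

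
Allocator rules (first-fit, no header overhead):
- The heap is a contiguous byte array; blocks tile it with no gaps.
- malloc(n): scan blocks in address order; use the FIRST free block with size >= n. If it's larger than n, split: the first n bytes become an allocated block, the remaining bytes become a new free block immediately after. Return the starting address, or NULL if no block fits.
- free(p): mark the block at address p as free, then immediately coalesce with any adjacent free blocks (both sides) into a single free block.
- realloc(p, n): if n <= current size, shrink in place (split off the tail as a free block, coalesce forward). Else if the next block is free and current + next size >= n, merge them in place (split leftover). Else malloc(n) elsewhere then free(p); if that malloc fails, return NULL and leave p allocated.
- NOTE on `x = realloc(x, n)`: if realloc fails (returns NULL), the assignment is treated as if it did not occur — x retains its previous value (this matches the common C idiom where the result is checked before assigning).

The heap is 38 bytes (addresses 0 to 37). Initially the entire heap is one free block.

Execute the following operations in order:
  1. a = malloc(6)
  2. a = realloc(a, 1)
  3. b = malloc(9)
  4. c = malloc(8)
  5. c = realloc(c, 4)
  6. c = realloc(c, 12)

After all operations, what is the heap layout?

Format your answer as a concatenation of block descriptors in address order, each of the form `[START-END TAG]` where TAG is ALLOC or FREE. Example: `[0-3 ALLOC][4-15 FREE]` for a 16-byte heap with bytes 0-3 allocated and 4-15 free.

Answer: [0-0 ALLOC][1-9 ALLOC][10-21 ALLOC][22-37 FREE]

Derivation:
Op 1: a = malloc(6) -> a = 0; heap: [0-5 ALLOC][6-37 FREE]
Op 2: a = realloc(a, 1) -> a = 0; heap: [0-0 ALLOC][1-37 FREE]
Op 3: b = malloc(9) -> b = 1; heap: [0-0 ALLOC][1-9 ALLOC][10-37 FREE]
Op 4: c = malloc(8) -> c = 10; heap: [0-0 ALLOC][1-9 ALLOC][10-17 ALLOC][18-37 FREE]
Op 5: c = realloc(c, 4) -> c = 10; heap: [0-0 ALLOC][1-9 ALLOC][10-13 ALLOC][14-37 FREE]
Op 6: c = realloc(c, 12) -> c = 10; heap: [0-0 ALLOC][1-9 ALLOC][10-21 ALLOC][22-37 FREE]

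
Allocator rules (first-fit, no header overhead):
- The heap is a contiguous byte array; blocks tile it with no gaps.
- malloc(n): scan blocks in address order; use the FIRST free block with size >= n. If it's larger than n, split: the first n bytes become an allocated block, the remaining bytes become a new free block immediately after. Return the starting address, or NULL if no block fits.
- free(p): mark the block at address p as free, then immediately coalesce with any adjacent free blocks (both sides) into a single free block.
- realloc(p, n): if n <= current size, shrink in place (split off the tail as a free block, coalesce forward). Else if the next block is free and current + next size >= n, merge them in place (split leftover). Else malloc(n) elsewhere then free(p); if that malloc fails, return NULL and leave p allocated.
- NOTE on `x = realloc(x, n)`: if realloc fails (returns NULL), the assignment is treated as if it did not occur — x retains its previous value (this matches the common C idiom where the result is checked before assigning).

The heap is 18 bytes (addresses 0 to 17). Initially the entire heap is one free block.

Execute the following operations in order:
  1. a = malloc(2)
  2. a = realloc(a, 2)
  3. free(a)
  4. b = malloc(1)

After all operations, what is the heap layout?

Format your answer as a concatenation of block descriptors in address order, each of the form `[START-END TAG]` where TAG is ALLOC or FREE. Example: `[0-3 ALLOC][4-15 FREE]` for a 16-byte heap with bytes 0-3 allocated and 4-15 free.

Answer: [0-0 ALLOC][1-17 FREE]

Derivation:
Op 1: a = malloc(2) -> a = 0; heap: [0-1 ALLOC][2-17 FREE]
Op 2: a = realloc(a, 2) -> a = 0; heap: [0-1 ALLOC][2-17 FREE]
Op 3: free(a) -> (freed a); heap: [0-17 FREE]
Op 4: b = malloc(1) -> b = 0; heap: [0-0 ALLOC][1-17 FREE]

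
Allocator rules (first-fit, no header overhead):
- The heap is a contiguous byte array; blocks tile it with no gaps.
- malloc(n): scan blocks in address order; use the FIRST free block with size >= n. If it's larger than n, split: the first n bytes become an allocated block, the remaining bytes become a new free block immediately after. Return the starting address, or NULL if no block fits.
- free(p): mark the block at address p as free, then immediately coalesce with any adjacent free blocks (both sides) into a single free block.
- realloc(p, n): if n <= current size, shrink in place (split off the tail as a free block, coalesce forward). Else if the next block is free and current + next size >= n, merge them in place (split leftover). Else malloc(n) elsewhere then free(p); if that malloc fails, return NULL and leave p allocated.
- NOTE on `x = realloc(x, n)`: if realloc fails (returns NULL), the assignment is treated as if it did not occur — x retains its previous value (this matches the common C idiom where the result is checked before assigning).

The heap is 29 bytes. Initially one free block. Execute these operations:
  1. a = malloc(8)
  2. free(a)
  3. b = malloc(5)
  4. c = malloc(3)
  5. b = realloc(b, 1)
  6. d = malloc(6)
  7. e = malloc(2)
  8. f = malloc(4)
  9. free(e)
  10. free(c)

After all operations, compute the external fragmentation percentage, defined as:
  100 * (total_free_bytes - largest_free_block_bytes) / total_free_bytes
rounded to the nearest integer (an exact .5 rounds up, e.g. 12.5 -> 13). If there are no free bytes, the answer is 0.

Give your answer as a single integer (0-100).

Op 1: a = malloc(8) -> a = 0; heap: [0-7 ALLOC][8-28 FREE]
Op 2: free(a) -> (freed a); heap: [0-28 FREE]
Op 3: b = malloc(5) -> b = 0; heap: [0-4 ALLOC][5-28 FREE]
Op 4: c = malloc(3) -> c = 5; heap: [0-4 ALLOC][5-7 ALLOC][8-28 FREE]
Op 5: b = realloc(b, 1) -> b = 0; heap: [0-0 ALLOC][1-4 FREE][5-7 ALLOC][8-28 FREE]
Op 6: d = malloc(6) -> d = 8; heap: [0-0 ALLOC][1-4 FREE][5-7 ALLOC][8-13 ALLOC][14-28 FREE]
Op 7: e = malloc(2) -> e = 1; heap: [0-0 ALLOC][1-2 ALLOC][3-4 FREE][5-7 ALLOC][8-13 ALLOC][14-28 FREE]
Op 8: f = malloc(4) -> f = 14; heap: [0-0 ALLOC][1-2 ALLOC][3-4 FREE][5-7 ALLOC][8-13 ALLOC][14-17 ALLOC][18-28 FREE]
Op 9: free(e) -> (freed e); heap: [0-0 ALLOC][1-4 FREE][5-7 ALLOC][8-13 ALLOC][14-17 ALLOC][18-28 FREE]
Op 10: free(c) -> (freed c); heap: [0-0 ALLOC][1-7 FREE][8-13 ALLOC][14-17 ALLOC][18-28 FREE]
Free blocks: [7 11] total_free=18 largest=11 -> 100*(18-11)/18 = 700/18 ≈ 38.889 -> rounds to 39

Answer: 39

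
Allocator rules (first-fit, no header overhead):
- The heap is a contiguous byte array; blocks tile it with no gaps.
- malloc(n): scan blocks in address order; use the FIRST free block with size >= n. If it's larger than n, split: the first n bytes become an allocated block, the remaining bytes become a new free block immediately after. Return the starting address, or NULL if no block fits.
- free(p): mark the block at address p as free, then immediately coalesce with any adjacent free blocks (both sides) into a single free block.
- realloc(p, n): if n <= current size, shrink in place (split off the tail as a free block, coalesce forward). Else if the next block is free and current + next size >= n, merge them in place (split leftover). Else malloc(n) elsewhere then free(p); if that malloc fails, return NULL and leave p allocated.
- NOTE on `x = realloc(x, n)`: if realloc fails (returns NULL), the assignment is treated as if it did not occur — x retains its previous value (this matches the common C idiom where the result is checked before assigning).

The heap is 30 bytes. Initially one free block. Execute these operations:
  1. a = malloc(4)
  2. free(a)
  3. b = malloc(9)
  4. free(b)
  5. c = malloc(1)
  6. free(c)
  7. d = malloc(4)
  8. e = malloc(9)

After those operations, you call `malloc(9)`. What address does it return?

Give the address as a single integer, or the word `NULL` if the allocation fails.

Op 1: a = malloc(4) -> a = 0; heap: [0-3 ALLOC][4-29 FREE]
Op 2: free(a) -> (freed a); heap: [0-29 FREE]
Op 3: b = malloc(9) -> b = 0; heap: [0-8 ALLOC][9-29 FREE]
Op 4: free(b) -> (freed b); heap: [0-29 FREE]
Op 5: c = malloc(1) -> c = 0; heap: [0-0 ALLOC][1-29 FREE]
Op 6: free(c) -> (freed c); heap: [0-29 FREE]
Op 7: d = malloc(4) -> d = 0; heap: [0-3 ALLOC][4-29 FREE]
Op 8: e = malloc(9) -> e = 4; heap: [0-3 ALLOC][4-12 ALLOC][13-29 FREE]
malloc(9): first-fit scan over [0-3 ALLOC][4-12 ALLOC][13-29 FREE] -> 13

Answer: 13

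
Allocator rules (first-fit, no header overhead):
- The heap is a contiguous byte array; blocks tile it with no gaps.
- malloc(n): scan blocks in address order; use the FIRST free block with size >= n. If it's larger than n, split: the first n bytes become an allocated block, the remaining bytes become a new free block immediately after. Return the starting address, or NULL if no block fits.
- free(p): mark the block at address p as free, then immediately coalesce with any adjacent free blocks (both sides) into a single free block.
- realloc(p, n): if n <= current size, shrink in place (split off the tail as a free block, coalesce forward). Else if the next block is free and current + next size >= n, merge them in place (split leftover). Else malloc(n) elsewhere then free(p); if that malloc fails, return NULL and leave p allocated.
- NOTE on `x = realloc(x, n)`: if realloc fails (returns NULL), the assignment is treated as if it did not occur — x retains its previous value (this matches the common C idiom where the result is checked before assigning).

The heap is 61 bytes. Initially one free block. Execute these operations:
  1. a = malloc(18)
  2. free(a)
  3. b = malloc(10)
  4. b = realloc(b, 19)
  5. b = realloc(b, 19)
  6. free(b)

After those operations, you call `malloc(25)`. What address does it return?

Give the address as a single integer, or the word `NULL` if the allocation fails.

Op 1: a = malloc(18) -> a = 0; heap: [0-17 ALLOC][18-60 FREE]
Op 2: free(a) -> (freed a); heap: [0-60 FREE]
Op 3: b = malloc(10) -> b = 0; heap: [0-9 ALLOC][10-60 FREE]
Op 4: b = realloc(b, 19) -> b = 0; heap: [0-18 ALLOC][19-60 FREE]
Op 5: b = realloc(b, 19) -> b = 0; heap: [0-18 ALLOC][19-60 FREE]
Op 6: free(b) -> (freed b); heap: [0-60 FREE]
malloc(25): first-fit scan over [0-60 FREE] -> 0

Answer: 0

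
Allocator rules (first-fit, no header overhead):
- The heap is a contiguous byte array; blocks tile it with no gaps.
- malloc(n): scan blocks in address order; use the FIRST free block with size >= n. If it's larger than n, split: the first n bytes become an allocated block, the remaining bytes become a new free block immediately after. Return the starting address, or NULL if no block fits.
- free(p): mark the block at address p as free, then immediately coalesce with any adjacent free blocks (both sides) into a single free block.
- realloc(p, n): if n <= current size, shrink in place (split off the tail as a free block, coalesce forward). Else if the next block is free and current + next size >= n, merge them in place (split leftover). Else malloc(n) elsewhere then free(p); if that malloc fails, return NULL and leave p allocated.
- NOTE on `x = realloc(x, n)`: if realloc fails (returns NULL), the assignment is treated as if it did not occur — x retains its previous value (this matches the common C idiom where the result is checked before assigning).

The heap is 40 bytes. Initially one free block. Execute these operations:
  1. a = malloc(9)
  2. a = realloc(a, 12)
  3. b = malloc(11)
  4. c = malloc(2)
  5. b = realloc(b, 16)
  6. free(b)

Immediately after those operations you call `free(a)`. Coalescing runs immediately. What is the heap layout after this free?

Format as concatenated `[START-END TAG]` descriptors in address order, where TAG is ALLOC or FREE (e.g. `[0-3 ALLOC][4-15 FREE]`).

Op 1: a = malloc(9) -> a = 0; heap: [0-8 ALLOC][9-39 FREE]
Op 2: a = realloc(a, 12) -> a = 0; heap: [0-11 ALLOC][12-39 FREE]
Op 3: b = malloc(11) -> b = 12; heap: [0-11 ALLOC][12-22 ALLOC][23-39 FREE]
Op 4: c = malloc(2) -> c = 23; heap: [0-11 ALLOC][12-22 ALLOC][23-24 ALLOC][25-39 FREE]
Op 5: b = realloc(b, 16) -> NULL (b unchanged); heap: [0-11 ALLOC][12-22 ALLOC][23-24 ALLOC][25-39 FREE]
Op 6: free(b) -> (freed b); heap: [0-11 ALLOC][12-22 FREE][23-24 ALLOC][25-39 FREE]
free(a): a = 0 -> block [0-11 ALLOC]; mark free, coalesce with adjacent free neighbors -> [0-22 FREE][23-24 ALLOC][25-39 FREE]

Answer: [0-22 FREE][23-24 ALLOC][25-39 FREE]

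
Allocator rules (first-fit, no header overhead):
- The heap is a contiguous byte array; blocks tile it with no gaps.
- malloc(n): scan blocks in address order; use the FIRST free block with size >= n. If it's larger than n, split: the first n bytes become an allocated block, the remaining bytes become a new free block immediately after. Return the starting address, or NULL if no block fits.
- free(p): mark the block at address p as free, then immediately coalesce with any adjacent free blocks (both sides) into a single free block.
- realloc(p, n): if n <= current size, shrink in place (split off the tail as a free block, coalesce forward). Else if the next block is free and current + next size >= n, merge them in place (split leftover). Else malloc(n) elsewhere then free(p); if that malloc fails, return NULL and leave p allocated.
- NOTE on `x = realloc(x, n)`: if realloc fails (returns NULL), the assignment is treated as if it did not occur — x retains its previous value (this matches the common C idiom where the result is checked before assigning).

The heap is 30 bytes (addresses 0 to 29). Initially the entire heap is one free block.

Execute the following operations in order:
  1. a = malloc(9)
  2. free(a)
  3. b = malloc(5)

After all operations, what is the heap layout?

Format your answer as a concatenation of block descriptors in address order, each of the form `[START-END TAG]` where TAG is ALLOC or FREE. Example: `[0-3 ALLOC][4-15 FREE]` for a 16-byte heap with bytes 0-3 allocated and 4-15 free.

Op 1: a = malloc(9) -> a = 0; heap: [0-8 ALLOC][9-29 FREE]
Op 2: free(a) -> (freed a); heap: [0-29 FREE]
Op 3: b = malloc(5) -> b = 0; heap: [0-4 ALLOC][5-29 FREE]

Answer: [0-4 ALLOC][5-29 FREE]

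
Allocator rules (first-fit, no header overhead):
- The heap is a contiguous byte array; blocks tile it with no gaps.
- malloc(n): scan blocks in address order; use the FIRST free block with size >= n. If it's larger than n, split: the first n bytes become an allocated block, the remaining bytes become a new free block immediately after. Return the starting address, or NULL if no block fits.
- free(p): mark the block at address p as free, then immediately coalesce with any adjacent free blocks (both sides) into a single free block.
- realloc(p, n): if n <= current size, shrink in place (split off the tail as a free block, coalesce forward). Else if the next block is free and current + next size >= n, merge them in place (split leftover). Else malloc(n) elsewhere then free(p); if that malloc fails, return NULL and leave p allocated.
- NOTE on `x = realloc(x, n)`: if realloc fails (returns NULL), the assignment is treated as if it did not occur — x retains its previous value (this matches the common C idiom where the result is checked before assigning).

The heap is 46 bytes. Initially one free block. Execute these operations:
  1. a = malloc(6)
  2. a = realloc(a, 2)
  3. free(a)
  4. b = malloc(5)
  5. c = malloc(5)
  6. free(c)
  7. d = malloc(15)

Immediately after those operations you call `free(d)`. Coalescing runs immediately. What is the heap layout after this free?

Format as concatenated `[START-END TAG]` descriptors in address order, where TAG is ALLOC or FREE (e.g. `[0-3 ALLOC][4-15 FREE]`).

Op 1: a = malloc(6) -> a = 0; heap: [0-5 ALLOC][6-45 FREE]
Op 2: a = realloc(a, 2) -> a = 0; heap: [0-1 ALLOC][2-45 FREE]
Op 3: free(a) -> (freed a); heap: [0-45 FREE]
Op 4: b = malloc(5) -> b = 0; heap: [0-4 ALLOC][5-45 FREE]
Op 5: c = malloc(5) -> c = 5; heap: [0-4 ALLOC][5-9 ALLOC][10-45 FREE]
Op 6: free(c) -> (freed c); heap: [0-4 ALLOC][5-45 FREE]
Op 7: d = malloc(15) -> d = 5; heap: [0-4 ALLOC][5-19 ALLOC][20-45 FREE]
free(d): d = 5 -> block [5-19 ALLOC]; mark free, coalesce with adjacent free neighbors -> [0-4 ALLOC][5-45 FREE]

Answer: [0-4 ALLOC][5-45 FREE]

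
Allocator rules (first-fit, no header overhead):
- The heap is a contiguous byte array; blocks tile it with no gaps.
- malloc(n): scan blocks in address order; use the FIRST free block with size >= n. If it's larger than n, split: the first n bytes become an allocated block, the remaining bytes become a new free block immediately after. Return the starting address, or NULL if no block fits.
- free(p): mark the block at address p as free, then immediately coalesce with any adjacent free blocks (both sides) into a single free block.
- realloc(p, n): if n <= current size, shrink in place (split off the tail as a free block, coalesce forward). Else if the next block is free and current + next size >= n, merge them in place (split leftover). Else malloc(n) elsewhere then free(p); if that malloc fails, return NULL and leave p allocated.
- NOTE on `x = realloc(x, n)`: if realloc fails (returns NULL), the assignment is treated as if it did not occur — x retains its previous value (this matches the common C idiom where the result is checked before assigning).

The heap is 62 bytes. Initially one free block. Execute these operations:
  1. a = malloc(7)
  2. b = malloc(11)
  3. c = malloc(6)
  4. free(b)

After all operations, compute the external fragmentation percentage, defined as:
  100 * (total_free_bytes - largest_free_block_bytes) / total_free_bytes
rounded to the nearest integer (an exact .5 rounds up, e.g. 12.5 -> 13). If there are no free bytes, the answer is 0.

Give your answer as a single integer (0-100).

Answer: 22

Derivation:
Op 1: a = malloc(7) -> a = 0; heap: [0-6 ALLOC][7-61 FREE]
Op 2: b = malloc(11) -> b = 7; heap: [0-6 ALLOC][7-17 ALLOC][18-61 FREE]
Op 3: c = malloc(6) -> c = 18; heap: [0-6 ALLOC][7-17 ALLOC][18-23 ALLOC][24-61 FREE]
Op 4: free(b) -> (freed b); heap: [0-6 ALLOC][7-17 FREE][18-23 ALLOC][24-61 FREE]
Free blocks: [11 38] total_free=49 largest=38 -> 100*(49-38)/49 = 1100/49 ≈ 22.449 -> rounds to 22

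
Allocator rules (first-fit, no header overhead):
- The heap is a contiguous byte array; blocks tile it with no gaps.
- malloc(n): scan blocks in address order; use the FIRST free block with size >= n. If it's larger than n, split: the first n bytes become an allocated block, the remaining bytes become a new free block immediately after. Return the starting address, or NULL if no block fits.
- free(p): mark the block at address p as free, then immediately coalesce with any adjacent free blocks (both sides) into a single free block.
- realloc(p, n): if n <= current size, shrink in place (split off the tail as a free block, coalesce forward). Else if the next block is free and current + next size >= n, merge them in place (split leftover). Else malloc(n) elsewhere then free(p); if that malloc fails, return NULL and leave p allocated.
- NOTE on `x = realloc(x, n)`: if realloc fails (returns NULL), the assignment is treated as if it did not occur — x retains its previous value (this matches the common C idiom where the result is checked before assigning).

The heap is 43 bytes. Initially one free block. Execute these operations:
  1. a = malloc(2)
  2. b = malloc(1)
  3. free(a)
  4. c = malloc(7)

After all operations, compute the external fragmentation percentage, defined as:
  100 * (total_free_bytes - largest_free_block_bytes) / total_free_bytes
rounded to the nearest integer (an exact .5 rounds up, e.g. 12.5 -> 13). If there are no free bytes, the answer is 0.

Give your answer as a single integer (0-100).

Op 1: a = malloc(2) -> a = 0; heap: [0-1 ALLOC][2-42 FREE]
Op 2: b = malloc(1) -> b = 2; heap: [0-1 ALLOC][2-2 ALLOC][3-42 FREE]
Op 3: free(a) -> (freed a); heap: [0-1 FREE][2-2 ALLOC][3-42 FREE]
Op 4: c = malloc(7) -> c = 3; heap: [0-1 FREE][2-2 ALLOC][3-9 ALLOC][10-42 FREE]
Free blocks: [2 33] total_free=35 largest=33 -> 100*(35-33)/35 = 200/35 ≈ 5.714 -> rounds to 6

Answer: 6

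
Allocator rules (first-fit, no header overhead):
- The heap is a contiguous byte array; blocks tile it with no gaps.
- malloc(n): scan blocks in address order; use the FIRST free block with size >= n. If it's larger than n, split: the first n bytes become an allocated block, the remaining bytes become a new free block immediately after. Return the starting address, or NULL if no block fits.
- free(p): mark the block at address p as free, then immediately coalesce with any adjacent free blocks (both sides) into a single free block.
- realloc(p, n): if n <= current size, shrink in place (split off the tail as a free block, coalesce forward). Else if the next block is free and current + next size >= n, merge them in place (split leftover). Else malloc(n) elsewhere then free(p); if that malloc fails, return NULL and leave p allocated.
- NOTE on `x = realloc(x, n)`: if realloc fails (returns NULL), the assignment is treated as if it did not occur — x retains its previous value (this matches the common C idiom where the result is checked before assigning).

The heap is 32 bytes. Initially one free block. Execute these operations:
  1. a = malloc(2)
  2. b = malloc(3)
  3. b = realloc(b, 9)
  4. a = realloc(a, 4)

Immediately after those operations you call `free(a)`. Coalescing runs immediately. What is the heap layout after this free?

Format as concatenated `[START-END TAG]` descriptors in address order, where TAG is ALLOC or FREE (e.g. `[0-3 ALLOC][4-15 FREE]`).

Op 1: a = malloc(2) -> a = 0; heap: [0-1 ALLOC][2-31 FREE]
Op 2: b = malloc(3) -> b = 2; heap: [0-1 ALLOC][2-4 ALLOC][5-31 FREE]
Op 3: b = realloc(b, 9) -> b = 2; heap: [0-1 ALLOC][2-10 ALLOC][11-31 FREE]
Op 4: a = realloc(a, 4) -> a = 11; heap: [0-1 FREE][2-10 ALLOC][11-14 ALLOC][15-31 FREE]
free(a): a = 11 -> block [11-14 ALLOC]; mark free, coalesce with adjacent free neighbors -> [0-1 FREE][2-10 ALLOC][11-31 FREE]

Answer: [0-1 FREE][2-10 ALLOC][11-31 FREE]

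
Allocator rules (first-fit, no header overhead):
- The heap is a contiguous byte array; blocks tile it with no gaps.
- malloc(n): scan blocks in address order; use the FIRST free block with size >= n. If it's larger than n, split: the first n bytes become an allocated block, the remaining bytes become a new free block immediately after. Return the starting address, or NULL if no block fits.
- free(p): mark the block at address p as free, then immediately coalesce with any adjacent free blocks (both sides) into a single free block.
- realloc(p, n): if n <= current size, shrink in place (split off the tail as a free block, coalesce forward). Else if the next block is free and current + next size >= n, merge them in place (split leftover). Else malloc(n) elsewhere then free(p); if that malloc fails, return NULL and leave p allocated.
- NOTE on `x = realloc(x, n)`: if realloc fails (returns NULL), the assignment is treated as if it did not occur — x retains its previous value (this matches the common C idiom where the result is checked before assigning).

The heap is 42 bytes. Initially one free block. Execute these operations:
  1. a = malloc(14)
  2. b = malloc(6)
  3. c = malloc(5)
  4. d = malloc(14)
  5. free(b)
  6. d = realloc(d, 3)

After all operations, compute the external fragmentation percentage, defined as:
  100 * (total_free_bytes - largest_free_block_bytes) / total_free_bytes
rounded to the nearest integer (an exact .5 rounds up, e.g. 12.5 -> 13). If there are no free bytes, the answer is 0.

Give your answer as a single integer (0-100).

Op 1: a = malloc(14) -> a = 0; heap: [0-13 ALLOC][14-41 FREE]
Op 2: b = malloc(6) -> b = 14; heap: [0-13 ALLOC][14-19 ALLOC][20-41 FREE]
Op 3: c = malloc(5) -> c = 20; heap: [0-13 ALLOC][14-19 ALLOC][20-24 ALLOC][25-41 FREE]
Op 4: d = malloc(14) -> d = 25; heap: [0-13 ALLOC][14-19 ALLOC][20-24 ALLOC][25-38 ALLOC][39-41 FREE]
Op 5: free(b) -> (freed b); heap: [0-13 ALLOC][14-19 FREE][20-24 ALLOC][25-38 ALLOC][39-41 FREE]
Op 6: d = realloc(d, 3) -> d = 25; heap: [0-13 ALLOC][14-19 FREE][20-24 ALLOC][25-27 ALLOC][28-41 FREE]
Free blocks: [6 14] total_free=20 largest=14 -> 100*(20-14)/20 = 600/20 = 30

Answer: 30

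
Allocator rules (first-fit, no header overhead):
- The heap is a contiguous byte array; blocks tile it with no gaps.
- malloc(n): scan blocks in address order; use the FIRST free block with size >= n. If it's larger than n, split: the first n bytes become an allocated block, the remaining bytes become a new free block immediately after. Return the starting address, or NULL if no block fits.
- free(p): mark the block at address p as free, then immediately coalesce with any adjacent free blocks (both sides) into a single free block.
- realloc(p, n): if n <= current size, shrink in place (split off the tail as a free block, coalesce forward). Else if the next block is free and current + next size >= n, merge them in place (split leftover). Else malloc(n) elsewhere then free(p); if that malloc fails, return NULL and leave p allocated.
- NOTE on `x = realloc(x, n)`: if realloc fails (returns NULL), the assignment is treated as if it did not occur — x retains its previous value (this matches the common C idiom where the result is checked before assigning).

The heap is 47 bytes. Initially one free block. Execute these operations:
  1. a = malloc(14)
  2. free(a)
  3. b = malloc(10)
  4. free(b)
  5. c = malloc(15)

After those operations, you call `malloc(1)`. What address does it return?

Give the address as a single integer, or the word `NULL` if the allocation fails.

Op 1: a = malloc(14) -> a = 0; heap: [0-13 ALLOC][14-46 FREE]
Op 2: free(a) -> (freed a); heap: [0-46 FREE]
Op 3: b = malloc(10) -> b = 0; heap: [0-9 ALLOC][10-46 FREE]
Op 4: free(b) -> (freed b); heap: [0-46 FREE]
Op 5: c = malloc(15) -> c = 0; heap: [0-14 ALLOC][15-46 FREE]
malloc(1): first-fit scan over [0-14 ALLOC][15-46 FREE] -> 15

Answer: 15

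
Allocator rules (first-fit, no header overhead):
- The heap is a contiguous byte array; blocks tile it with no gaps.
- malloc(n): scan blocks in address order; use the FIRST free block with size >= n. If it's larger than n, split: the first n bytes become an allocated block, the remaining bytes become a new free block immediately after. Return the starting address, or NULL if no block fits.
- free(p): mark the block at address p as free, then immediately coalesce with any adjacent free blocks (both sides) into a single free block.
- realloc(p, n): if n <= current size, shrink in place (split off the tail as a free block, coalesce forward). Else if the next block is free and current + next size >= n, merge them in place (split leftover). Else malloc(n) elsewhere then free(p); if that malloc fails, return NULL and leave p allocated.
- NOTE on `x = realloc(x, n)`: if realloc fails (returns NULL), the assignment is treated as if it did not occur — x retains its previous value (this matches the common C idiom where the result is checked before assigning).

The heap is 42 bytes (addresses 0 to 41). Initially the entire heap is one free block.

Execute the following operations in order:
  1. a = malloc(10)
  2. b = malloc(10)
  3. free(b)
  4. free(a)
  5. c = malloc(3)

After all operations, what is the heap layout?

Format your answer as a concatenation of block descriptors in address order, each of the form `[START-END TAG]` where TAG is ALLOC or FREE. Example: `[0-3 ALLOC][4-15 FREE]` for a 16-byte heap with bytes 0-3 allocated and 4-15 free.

Answer: [0-2 ALLOC][3-41 FREE]

Derivation:
Op 1: a = malloc(10) -> a = 0; heap: [0-9 ALLOC][10-41 FREE]
Op 2: b = malloc(10) -> b = 10; heap: [0-9 ALLOC][10-19 ALLOC][20-41 FREE]
Op 3: free(b) -> (freed b); heap: [0-9 ALLOC][10-41 FREE]
Op 4: free(a) -> (freed a); heap: [0-41 FREE]
Op 5: c = malloc(3) -> c = 0; heap: [0-2 ALLOC][3-41 FREE]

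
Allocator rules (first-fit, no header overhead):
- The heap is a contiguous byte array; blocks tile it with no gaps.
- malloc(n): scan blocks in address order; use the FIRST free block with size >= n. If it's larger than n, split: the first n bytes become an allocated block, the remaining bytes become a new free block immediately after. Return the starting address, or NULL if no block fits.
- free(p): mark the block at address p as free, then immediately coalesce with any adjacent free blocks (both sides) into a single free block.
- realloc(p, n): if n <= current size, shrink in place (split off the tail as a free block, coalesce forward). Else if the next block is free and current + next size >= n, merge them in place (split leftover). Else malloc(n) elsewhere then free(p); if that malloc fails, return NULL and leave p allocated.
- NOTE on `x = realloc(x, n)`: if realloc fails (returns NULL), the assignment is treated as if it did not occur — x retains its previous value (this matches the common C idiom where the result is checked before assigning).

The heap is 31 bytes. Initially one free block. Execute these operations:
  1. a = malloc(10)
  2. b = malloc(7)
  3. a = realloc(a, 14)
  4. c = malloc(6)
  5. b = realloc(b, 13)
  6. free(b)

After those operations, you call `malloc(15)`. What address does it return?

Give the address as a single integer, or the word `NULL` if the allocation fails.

Op 1: a = malloc(10) -> a = 0; heap: [0-9 ALLOC][10-30 FREE]
Op 2: b = malloc(7) -> b = 10; heap: [0-9 ALLOC][10-16 ALLOC][17-30 FREE]
Op 3: a = realloc(a, 14) -> a = 17; heap: [0-9 FREE][10-16 ALLOC][17-30 ALLOC]
Op 4: c = malloc(6) -> c = 0; heap: [0-5 ALLOC][6-9 FREE][10-16 ALLOC][17-30 ALLOC]
Op 5: b = realloc(b, 13) -> NULL (b unchanged); heap: [0-5 ALLOC][6-9 FREE][10-16 ALLOC][17-30 ALLOC]
Op 6: free(b) -> (freed b); heap: [0-5 ALLOC][6-16 FREE][17-30 ALLOC]
malloc(15): first-fit scan over [0-5 ALLOC][6-16 FREE][17-30 ALLOC] -> NULL

Answer: NULL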